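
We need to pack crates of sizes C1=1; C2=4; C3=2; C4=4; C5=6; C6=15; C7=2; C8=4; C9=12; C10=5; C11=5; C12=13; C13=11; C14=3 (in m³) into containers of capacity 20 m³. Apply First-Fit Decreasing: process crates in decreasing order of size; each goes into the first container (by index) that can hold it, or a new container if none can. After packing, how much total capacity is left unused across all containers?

Sorted descending: 15, 13, 12, 11, 6, 5, 5, 4, 4, 4, 3, 2, 2, 1.
container 1: place 15 m³, 5 m³ left
container 2: place 13 m³, 7 m³ left
container 3: place 12 m³, 8 m³ left
container 4: place 11 m³, 9 m³ left
container 2: place 6 m³, 1 m³ left
container 1: place 5 m³, 0 m³ left
container 3: place 5 m³, 3 m³ left
container 4: place 4 m³, 5 m³ left
container 4: place 4 m³, 1 m³ left
container 5: place 4 m³, 16 m³ left
container 3: place 3 m³, 0 m³ left
container 5: place 2 m³, 14 m³ left
container 5: place 2 m³, 12 m³ left
container 2: place 1 m³, 0 m³ left
5 containers × 20 m³ = 100 m³; used 87 m³; unused 13 m³.

13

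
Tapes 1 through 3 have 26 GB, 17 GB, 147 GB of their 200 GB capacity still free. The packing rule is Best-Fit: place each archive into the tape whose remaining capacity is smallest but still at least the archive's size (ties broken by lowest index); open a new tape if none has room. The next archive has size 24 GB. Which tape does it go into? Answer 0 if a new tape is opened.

1

Tapes with room: tape 1 (26 GB), tape 3 (147 GB).
Tightest fit is tape 1 with 26 GB free.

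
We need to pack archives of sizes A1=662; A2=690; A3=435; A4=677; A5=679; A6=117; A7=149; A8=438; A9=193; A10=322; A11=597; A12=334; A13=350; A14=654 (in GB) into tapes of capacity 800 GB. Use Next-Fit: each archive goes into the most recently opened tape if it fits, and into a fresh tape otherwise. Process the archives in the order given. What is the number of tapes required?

tape 1: place A1 (662 GB), 138 GB left
tape 2: place A2 (690 GB), 110 GB left
tape 3: place A3 (435 GB), 365 GB left
tape 4: place A4 (677 GB), 123 GB left
tape 5: place A5 (679 GB), 121 GB left
tape 5: place A6 (117 GB), 4 GB left
tape 6: place A7 (149 GB), 651 GB left
tape 6: place A8 (438 GB), 213 GB left
tape 6: place A9 (193 GB), 20 GB left
tape 7: place A10 (322 GB), 478 GB left
tape 8: place A11 (597 GB), 203 GB left
tape 9: place A12 (334 GB), 466 GB left
tape 9: place A13 (350 GB), 116 GB left
tape 10: place A14 (654 GB), 146 GB left

10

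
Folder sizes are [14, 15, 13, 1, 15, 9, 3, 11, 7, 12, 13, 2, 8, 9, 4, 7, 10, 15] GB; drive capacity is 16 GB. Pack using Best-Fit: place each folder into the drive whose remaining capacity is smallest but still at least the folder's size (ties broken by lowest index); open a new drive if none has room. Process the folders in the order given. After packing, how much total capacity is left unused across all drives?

24

14 GB → drive 1 (remaining 2 GB)
15 GB → drive 2 (remaining 1 GB)
13 GB → drive 3 (remaining 3 GB)
1 GB → drive 2 (remaining 0 GB)
15 GB → drive 4 (remaining 1 GB)
9 GB → drive 5 (remaining 7 GB)
3 GB → drive 3 (remaining 0 GB)
11 GB → drive 6 (remaining 5 GB)
7 GB → drive 5 (remaining 0 GB)
12 GB → drive 7 (remaining 4 GB)
13 GB → drive 8 (remaining 3 GB)
2 GB → drive 1 (remaining 0 GB)
8 GB → drive 9 (remaining 8 GB)
9 GB → drive 10 (remaining 7 GB)
4 GB → drive 7 (remaining 0 GB)
7 GB → drive 10 (remaining 0 GB)
10 GB → drive 11 (remaining 6 GB)
15 GB → drive 12 (remaining 1 GB)
12 drives × 16 GB = 192 GB; used 168 GB; unused 24 GB.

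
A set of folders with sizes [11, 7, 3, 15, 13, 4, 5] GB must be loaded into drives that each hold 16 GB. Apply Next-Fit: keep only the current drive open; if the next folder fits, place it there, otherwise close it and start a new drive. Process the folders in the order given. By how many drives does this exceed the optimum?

1

Next-Fit: [11] [7,3] [15] [13] [4,5] → 5 drives.
Total size 58 GB; any packing needs at least ⌈58/16⌉ = 4 drives.
An optimal packing achieves that bound: [15] [13,3] [11,5] [7,4] → 4 drives.
Excess: 5 − 4 = 1.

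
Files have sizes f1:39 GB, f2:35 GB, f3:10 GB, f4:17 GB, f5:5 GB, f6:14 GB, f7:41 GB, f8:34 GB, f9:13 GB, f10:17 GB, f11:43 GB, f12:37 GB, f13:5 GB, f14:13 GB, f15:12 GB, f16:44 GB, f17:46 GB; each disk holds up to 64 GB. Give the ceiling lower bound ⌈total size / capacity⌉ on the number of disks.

7

Total size = 39 + 35 + 10 + 17 + 5 + 14 + 41 + 34 + 13 + 17 + 43 + 37 + 5 + 13 + 12 + 44 + 46 = 425 GB.
⌈425 / 64⌉ = 7.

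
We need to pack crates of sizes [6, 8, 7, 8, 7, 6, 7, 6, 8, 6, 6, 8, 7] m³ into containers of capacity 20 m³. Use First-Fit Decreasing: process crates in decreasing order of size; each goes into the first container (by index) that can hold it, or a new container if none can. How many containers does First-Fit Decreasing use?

Sorted descending: 8, 8, 8, 8, 7, 7, 7, 7, 6, 6, 6, 6, 6.
Put 8 m³ in container 1; 12 m³ remain.
Put 8 m³ in container 1; 4 m³ remain.
Put 8 m³ in container 2; 12 m³ remain.
Put 8 m³ in container 2; 4 m³ remain.
Put 7 m³ in container 3; 13 m³ remain.
Put 7 m³ in container 3; 6 m³ remain.
Put 7 m³ in container 4; 13 m³ remain.
Put 7 m³ in container 4; 6 m³ remain.
Put 6 m³ in container 3; 0 m³ remain.
Put 6 m³ in container 4; 0 m³ remain.
Put 6 m³ in container 5; 14 m³ remain.
Put 6 m³ in container 5; 8 m³ remain.
Put 6 m³ in container 5; 2 m³ remain.

5 containers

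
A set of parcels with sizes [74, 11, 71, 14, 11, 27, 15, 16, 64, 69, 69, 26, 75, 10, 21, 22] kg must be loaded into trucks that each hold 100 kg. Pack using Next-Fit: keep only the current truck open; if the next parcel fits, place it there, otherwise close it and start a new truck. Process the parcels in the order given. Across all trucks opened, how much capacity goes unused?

74 kg → truck 1 (remaining 26 kg)
11 kg → truck 1 (remaining 15 kg)
71 kg → truck 2 (remaining 29 kg)
14 kg → truck 2 (remaining 15 kg)
11 kg → truck 2 (remaining 4 kg)
27 kg → truck 3 (remaining 73 kg)
15 kg → truck 3 (remaining 58 kg)
16 kg → truck 3 (remaining 42 kg)
64 kg → truck 4 (remaining 36 kg)
69 kg → truck 5 (remaining 31 kg)
69 kg → truck 6 (remaining 31 kg)
26 kg → truck 6 (remaining 5 kg)
75 kg → truck 7 (remaining 25 kg)
10 kg → truck 7 (remaining 15 kg)
21 kg → truck 8 (remaining 79 kg)
22 kg → truck 8 (remaining 57 kg)
8 trucks × 100 kg = 800 kg; used 595 kg; unused 205 kg.

205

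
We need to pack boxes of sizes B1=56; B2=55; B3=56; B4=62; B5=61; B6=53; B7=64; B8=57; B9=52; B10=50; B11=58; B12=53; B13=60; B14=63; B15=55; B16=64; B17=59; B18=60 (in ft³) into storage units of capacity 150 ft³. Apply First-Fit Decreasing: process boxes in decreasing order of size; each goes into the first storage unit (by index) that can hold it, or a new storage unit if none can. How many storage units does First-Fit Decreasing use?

9

Sorted descending: 64, 64, 63, 62, 61, 60, 60, 59, 58, 57, 56, 56, 55, 55, 53, 53, 52, 50.
Put 64 ft³ in storage unit 1; 86 ft³ remain.
Put 64 ft³ in storage unit 1; 22 ft³ remain.
Put 63 ft³ in storage unit 2; 87 ft³ remain.
Put 62 ft³ in storage unit 2; 25 ft³ remain.
Put 61 ft³ in storage unit 3; 89 ft³ remain.
Put 60 ft³ in storage unit 3; 29 ft³ remain.
Put 60 ft³ in storage unit 4; 90 ft³ remain.
Put 59 ft³ in storage unit 4; 31 ft³ remain.
Put 58 ft³ in storage unit 5; 92 ft³ remain.
Put 57 ft³ in storage unit 5; 35 ft³ remain.
Put 56 ft³ in storage unit 6; 94 ft³ remain.
Put 56 ft³ in storage unit 6; 38 ft³ remain.
Put 55 ft³ in storage unit 7; 95 ft³ remain.
Put 55 ft³ in storage unit 7; 40 ft³ remain.
Put 53 ft³ in storage unit 8; 97 ft³ remain.
Put 53 ft³ in storage unit 8; 44 ft³ remain.
Put 52 ft³ in storage unit 9; 98 ft³ remain.
Put 50 ft³ in storage unit 9; 48 ft³ remain.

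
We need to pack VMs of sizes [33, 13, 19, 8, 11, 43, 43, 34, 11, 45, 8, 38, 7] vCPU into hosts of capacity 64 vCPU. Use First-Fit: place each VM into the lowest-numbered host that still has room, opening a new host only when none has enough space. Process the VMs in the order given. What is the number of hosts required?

6 hosts

Put 33 vCPU in host 1; 31 vCPU remain.
Put 13 vCPU in host 1; 18 vCPU remain.
Put 19 vCPU in host 2; 45 vCPU remain.
Put 8 vCPU in host 1; 10 vCPU remain.
Put 11 vCPU in host 2; 34 vCPU remain.
Put 43 vCPU in host 3; 21 vCPU remain.
Put 43 vCPU in host 4; 21 vCPU remain.
Put 34 vCPU in host 2; 0 vCPU remain.
Put 11 vCPU in host 3; 10 vCPU remain.
Put 45 vCPU in host 5; 19 vCPU remain.
Put 8 vCPU in host 1; 2 vCPU remain.
Put 38 vCPU in host 6; 26 vCPU remain.
Put 7 vCPU in host 3; 3 vCPU remain.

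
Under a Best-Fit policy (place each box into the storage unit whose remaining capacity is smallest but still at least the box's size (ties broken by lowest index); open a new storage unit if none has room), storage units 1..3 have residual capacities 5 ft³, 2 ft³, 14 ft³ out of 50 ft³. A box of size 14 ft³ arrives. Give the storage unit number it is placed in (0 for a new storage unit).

3

Storage units with room: storage unit 3 (14 ft³).
Tightest fit is storage unit 3 with 14 ft³ free.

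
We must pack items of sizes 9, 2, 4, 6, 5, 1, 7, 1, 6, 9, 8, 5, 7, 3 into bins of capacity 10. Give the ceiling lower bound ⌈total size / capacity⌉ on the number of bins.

Total size = 9 + 2 + 4 + 6 + 5 + 1 + 7 + 1 + 6 + 9 + 8 + 5 + 7 + 3 = 73.
⌈73 / 10⌉ = 8.

8 bins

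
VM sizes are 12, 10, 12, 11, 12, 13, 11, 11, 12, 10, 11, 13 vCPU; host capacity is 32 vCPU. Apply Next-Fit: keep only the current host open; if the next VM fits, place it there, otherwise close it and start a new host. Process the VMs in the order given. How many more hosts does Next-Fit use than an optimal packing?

1

Next-Fit: [12,10] [12,11] [12,13] [11,11] [12,10] [11,13] → 6 hosts.
Total size 138 vCPU; any packing needs at least ⌈138/32⌉ = 5 hosts.
An optimal packing achieves that bound: [13,13] [12,12] [12,12] [11,11,10] [11,11,10] → 5 hosts.
Excess: 6 − 5 = 1.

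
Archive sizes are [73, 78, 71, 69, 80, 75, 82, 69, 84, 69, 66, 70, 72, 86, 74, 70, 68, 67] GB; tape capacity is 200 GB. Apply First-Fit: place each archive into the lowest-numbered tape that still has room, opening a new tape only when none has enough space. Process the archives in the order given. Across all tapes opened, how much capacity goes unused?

73 GB → tape 1 (remaining 127 GB)
78 GB → tape 1 (remaining 49 GB)
71 GB → tape 2 (remaining 129 GB)
69 GB → tape 2 (remaining 60 GB)
80 GB → tape 3 (remaining 120 GB)
75 GB → tape 3 (remaining 45 GB)
82 GB → tape 4 (remaining 118 GB)
69 GB → tape 4 (remaining 49 GB)
84 GB → tape 5 (remaining 116 GB)
69 GB → tape 5 (remaining 47 GB)
66 GB → tape 6 (remaining 134 GB)
70 GB → tape 6 (remaining 64 GB)
72 GB → tape 7 (remaining 128 GB)
86 GB → tape 7 (remaining 42 GB)
74 GB → tape 8 (remaining 126 GB)
70 GB → tape 8 (remaining 56 GB)
68 GB → tape 9 (remaining 132 GB)
67 GB → tape 9 (remaining 65 GB)
9 tapes × 200 GB = 1800 GB; used 1323 GB; unused 477 GB.

477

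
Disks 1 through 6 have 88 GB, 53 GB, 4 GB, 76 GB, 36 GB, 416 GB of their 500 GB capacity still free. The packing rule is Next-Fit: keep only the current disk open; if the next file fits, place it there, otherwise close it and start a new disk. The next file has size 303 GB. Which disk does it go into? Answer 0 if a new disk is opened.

Next-Fit only looks at disk 6, which has 416 GB free.
303 GB fits there.

6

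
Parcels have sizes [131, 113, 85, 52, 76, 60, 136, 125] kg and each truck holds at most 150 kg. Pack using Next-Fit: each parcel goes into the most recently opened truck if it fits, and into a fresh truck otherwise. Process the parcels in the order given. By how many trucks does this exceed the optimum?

0

Next-Fit: [131] [113] [85,52] [76,60] [136] [125] → 6 trucks.
Total size 778 kg; any packing needs at least ⌈778/150⌉ = 6 trucks.
So 6 is already optimal.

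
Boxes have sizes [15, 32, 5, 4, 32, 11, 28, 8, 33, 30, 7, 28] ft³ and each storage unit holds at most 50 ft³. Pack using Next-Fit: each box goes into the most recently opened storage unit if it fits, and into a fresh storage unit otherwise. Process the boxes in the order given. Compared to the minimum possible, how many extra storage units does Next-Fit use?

0

Next-Fit: [15,32] [5,4,32] [11,28,8] [33] [30,7] [28] → 6 storage units.
6 boxes exceed 25 ft³ (half the capacity), and no two of those can share a storage unit, so at least 6 storage units are needed.
So 6 is already optimal.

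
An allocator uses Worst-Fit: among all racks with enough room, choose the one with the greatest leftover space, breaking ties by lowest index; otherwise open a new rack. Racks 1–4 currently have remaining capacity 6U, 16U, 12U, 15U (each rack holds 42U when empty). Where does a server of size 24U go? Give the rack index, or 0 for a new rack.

No rack has ≥ 24U free, so a new rack is opened.

0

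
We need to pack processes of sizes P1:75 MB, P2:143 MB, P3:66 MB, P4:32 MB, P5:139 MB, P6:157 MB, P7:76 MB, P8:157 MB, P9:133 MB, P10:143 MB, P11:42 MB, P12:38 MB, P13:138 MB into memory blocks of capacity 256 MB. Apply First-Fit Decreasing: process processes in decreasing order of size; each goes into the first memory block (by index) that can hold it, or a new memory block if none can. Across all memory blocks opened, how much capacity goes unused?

453

Sorted descending: 157, 157, 143, 143, 139, 138, 133, 76, 75, 66, 42, 38, 32.
157 MB → memory block 1 (remaining 99 MB)
157 MB → memory block 2 (remaining 99 MB)
143 MB → memory block 3 (remaining 113 MB)
143 MB → memory block 4 (remaining 113 MB)
139 MB → memory block 5 (remaining 117 MB)
138 MB → memory block 6 (remaining 118 MB)
133 MB → memory block 7 (remaining 123 MB)
76 MB → memory block 1 (remaining 23 MB)
75 MB → memory block 2 (remaining 24 MB)
66 MB → memory block 3 (remaining 47 MB)
42 MB → memory block 3 (remaining 5 MB)
38 MB → memory block 4 (remaining 75 MB)
32 MB → memory block 4 (remaining 43 MB)
7 memory blocks × 256 MB = 1792 MB; used 1339 MB; unused 453 MB.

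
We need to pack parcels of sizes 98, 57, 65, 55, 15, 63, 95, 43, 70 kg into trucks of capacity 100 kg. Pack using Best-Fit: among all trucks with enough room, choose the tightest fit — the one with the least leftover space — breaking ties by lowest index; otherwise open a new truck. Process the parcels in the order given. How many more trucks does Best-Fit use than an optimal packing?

Best-Fit: [98] [57,43] [65,15] [55] [63] [95] [70] → 7 trucks.
7 parcels exceed 50 kg (half the capacity), and no two of those can share a truck, so at least 7 trucks are needed.
So 7 is already optimal.

0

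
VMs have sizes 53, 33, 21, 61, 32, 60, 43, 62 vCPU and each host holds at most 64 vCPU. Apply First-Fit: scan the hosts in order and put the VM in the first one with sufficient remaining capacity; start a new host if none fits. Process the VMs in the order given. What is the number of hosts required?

host 1: place 53 vCPU, 11 vCPU left
host 2: place 33 vCPU, 31 vCPU left
host 2: place 21 vCPU, 10 vCPU left
host 3: place 61 vCPU, 3 vCPU left
host 4: place 32 vCPU, 32 vCPU left
host 5: place 60 vCPU, 4 vCPU left
host 6: place 43 vCPU, 21 vCPU left
host 7: place 62 vCPU, 2 vCPU left
Final hosts: [53] [33,21] [61] [32] [60] [43] [62].

7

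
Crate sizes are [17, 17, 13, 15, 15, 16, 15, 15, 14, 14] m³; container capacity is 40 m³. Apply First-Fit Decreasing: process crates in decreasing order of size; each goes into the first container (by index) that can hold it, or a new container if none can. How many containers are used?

5

Sorted descending: 17, 17, 16, 15, 15, 15, 15, 14, 14, 13.
Put 17 m³ in container 1; 23 m³ remain.
Put 17 m³ in container 1; 6 m³ remain.
Put 16 m³ in container 2; 24 m³ remain.
Put 15 m³ in container 2; 9 m³ remain.
Put 15 m³ in container 3; 25 m³ remain.
Put 15 m³ in container 3; 10 m³ remain.
Put 15 m³ in container 4; 25 m³ remain.
Put 14 m³ in container 4; 11 m³ remain.
Put 14 m³ in container 5; 26 m³ remain.
Put 13 m³ in container 5; 13 m³ remain.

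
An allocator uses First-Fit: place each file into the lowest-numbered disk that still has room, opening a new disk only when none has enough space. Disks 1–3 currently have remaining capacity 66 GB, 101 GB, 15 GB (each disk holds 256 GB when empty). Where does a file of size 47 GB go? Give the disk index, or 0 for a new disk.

Disks with room: disk 1 (66 GB), disk 2 (101 GB).
The first with room is disk 1.

1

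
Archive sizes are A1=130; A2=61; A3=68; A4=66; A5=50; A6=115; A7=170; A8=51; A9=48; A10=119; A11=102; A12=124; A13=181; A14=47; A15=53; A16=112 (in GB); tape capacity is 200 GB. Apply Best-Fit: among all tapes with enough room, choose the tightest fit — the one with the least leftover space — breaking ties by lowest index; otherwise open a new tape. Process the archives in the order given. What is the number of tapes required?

A1 (130 GB) → tape 1 (remaining 70 GB)
A2 (61 GB) → tape 1 (remaining 9 GB)
A3 (68 GB) → tape 2 (remaining 132 GB)
A4 (66 GB) → tape 2 (remaining 66 GB)
A5 (50 GB) → tape 2 (remaining 16 GB)
A6 (115 GB) → tape 3 (remaining 85 GB)
A7 (170 GB) → tape 4 (remaining 30 GB)
A8 (51 GB) → tape 3 (remaining 34 GB)
A9 (48 GB) → tape 5 (remaining 152 GB)
A10 (119 GB) → tape 5 (remaining 33 GB)
A11 (102 GB) → tape 6 (remaining 98 GB)
A12 (124 GB) → tape 7 (remaining 76 GB)
A13 (181 GB) → tape 8 (remaining 19 GB)
A14 (47 GB) → tape 7 (remaining 29 GB)
A15 (53 GB) → tape 6 (remaining 45 GB)
A16 (112 GB) → tape 9 (remaining 88 GB)
Final tapes: [130,61] [68,66,50] [115,51] [170] [48,119] [102,53] [124,47] [181] [112].

9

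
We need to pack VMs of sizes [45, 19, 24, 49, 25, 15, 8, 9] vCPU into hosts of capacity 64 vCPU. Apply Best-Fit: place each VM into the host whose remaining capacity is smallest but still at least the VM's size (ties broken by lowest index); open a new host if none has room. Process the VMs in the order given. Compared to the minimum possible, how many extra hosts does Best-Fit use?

Best-Fit: [45,19] [24,25,15] [49,8] [9] → 4 hosts.
Total size 194 vCPU; any packing needs at least ⌈194/64⌉ = 4 hosts.
So 4 is already optimal.

0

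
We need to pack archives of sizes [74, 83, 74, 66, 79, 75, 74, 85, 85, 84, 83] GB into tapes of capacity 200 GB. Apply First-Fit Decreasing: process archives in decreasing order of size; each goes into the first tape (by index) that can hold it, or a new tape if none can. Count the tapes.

6 tapes

Sorted descending: 85, 85, 84, 83, 83, 79, 75, 74, 74, 74, 66.
85 GB → tape 1 (remaining 115 GB)
85 GB → tape 1 (remaining 30 GB)
84 GB → tape 2 (remaining 116 GB)
83 GB → tape 2 (remaining 33 GB)
83 GB → tape 3 (remaining 117 GB)
79 GB → tape 3 (remaining 38 GB)
75 GB → tape 4 (remaining 125 GB)
74 GB → tape 4 (remaining 51 GB)
74 GB → tape 5 (remaining 126 GB)
74 GB → tape 5 (remaining 52 GB)
66 GB → tape 6 (remaining 134 GB)
Final tapes: [85,85] [84,83] [83,79] [75,74] [74,74] [66].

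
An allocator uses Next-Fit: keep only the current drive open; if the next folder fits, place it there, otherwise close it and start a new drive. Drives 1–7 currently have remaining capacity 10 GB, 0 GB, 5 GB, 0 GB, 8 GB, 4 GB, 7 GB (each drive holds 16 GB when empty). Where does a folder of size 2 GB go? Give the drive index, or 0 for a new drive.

7

Next-Fit only looks at drive 7, which has 7 GB free.
2 GB fits there.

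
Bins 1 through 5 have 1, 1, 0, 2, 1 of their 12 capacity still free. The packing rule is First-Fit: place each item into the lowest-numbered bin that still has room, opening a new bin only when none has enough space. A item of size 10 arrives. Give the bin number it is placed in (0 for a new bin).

0

No bin has ≥ 10 free, so a new bin is opened.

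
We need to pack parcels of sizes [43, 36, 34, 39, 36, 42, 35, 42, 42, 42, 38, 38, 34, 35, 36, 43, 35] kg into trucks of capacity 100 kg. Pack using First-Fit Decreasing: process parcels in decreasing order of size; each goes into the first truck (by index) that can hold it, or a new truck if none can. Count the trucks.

9

Sorted descending: 43, 43, 42, 42, 42, 42, 39, 38, 38, 36, 36, 36, 35, 35, 35, 34, 34.
Put 43 kg in truck 1; 57 kg remain.
Put 43 kg in truck 1; 14 kg remain.
Put 42 kg in truck 2; 58 kg remain.
Put 42 kg in truck 2; 16 kg remain.
Put 42 kg in truck 3; 58 kg remain.
Put 42 kg in truck 3; 16 kg remain.
Put 39 kg in truck 4; 61 kg remain.
Put 38 kg in truck 4; 23 kg remain.
Put 38 kg in truck 5; 62 kg remain.
Put 36 kg in truck 5; 26 kg remain.
Put 36 kg in truck 6; 64 kg remain.
Put 36 kg in truck 6; 28 kg remain.
Put 35 kg in truck 7; 65 kg remain.
Put 35 kg in truck 7; 30 kg remain.
Put 35 kg in truck 8; 65 kg remain.
Put 34 kg in truck 8; 31 kg remain.
Put 34 kg in truck 9; 66 kg remain.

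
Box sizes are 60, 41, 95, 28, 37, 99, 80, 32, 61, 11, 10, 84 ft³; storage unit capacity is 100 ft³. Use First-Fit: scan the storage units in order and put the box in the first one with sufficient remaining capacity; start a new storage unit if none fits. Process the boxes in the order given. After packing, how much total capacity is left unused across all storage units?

Put 60 ft³ in storage unit 1; 40 ft³ remain.
Put 41 ft³ in storage unit 2; 59 ft³ remain.
Put 95 ft³ in storage unit 3; 5 ft³ remain.
Put 28 ft³ in storage unit 1; 12 ft³ remain.
Put 37 ft³ in storage unit 2; 22 ft³ remain.
Put 99 ft³ in storage unit 4; 1 ft³ remain.
Put 80 ft³ in storage unit 5; 20 ft³ remain.
Put 32 ft³ in storage unit 6; 68 ft³ remain.
Put 61 ft³ in storage unit 6; 7 ft³ remain.
Put 11 ft³ in storage unit 1; 1 ft³ remain.
Put 10 ft³ in storage unit 2; 12 ft³ remain.
Put 84 ft³ in storage unit 7; 16 ft³ remain.
7 storage units × 100 ft³ = 700 ft³; used 638 ft³; unused 62 ft³.

62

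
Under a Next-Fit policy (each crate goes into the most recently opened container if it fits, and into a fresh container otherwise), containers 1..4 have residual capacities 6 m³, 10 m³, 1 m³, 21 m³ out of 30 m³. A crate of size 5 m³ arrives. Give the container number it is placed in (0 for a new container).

4

Next-Fit only looks at container 4, which has 21 m³ free.
5 m³ fits there.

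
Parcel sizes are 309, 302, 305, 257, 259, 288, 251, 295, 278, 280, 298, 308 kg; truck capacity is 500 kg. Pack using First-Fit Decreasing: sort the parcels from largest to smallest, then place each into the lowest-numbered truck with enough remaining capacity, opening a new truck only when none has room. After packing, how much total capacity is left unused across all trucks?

2570

Sorted descending: 309, 308, 305, 302, 298, 295, 288, 280, 278, 259, 257, 251.
309 kg → truck 1 (remaining 191 kg)
308 kg → truck 2 (remaining 192 kg)
305 kg → truck 3 (remaining 195 kg)
302 kg → truck 4 (remaining 198 kg)
298 kg → truck 5 (remaining 202 kg)
295 kg → truck 6 (remaining 205 kg)
288 kg → truck 7 (remaining 212 kg)
280 kg → truck 8 (remaining 220 kg)
278 kg → truck 9 (remaining 222 kg)
259 kg → truck 10 (remaining 241 kg)
257 kg → truck 11 (remaining 243 kg)
251 kg → truck 12 (remaining 249 kg)
12 trucks × 500 kg = 6000 kg; used 3430 kg; unused 2570 kg.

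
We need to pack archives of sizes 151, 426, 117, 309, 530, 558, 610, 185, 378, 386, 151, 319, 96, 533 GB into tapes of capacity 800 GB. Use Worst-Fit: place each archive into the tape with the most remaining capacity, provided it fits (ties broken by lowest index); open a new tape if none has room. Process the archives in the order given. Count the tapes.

Put 151 GB in tape 1; 649 GB remain.
Put 426 GB in tape 1; 223 GB remain.
Put 117 GB in tape 1; 106 GB remain.
Put 309 GB in tape 2; 491 GB remain.
Put 530 GB in tape 3; 270 GB remain.
Put 558 GB in tape 4; 242 GB remain.
Put 610 GB in tape 5; 190 GB remain.
Put 185 GB in tape 2; 306 GB remain.
Put 378 GB in tape 6; 422 GB remain.
Put 386 GB in tape 6; 36 GB remain.
Put 151 GB in tape 2; 155 GB remain.
Put 319 GB in tape 7; 481 GB remain.
Put 96 GB in tape 7; 385 GB remain.
Put 533 GB in tape 8; 267 GB remain.
Final tapes: [151,426,117] [309,185,151] [530] [558] [610] [378,386] [319,96] [533].

8 tapes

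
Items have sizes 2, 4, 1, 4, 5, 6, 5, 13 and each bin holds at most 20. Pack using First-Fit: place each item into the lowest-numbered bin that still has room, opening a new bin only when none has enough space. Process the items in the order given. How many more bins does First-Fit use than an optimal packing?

1

First-Fit: [2,4,1,4,5] [6,5] [13] → 3 bins.
Total size 40; any packing needs at least ⌈40/20⌉ = 2 bins.
An optimal packing achieves that bound: [13,6,1] [5,5,4,4,2] → 2 bins.
Excess: 3 − 2 = 1.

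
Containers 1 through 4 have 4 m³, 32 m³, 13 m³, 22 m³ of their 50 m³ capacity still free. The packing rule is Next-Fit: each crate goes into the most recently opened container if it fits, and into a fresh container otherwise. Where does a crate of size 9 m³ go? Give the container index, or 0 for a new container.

4

Next-Fit only looks at container 4, which has 22 m³ free.
9 m³ fits there.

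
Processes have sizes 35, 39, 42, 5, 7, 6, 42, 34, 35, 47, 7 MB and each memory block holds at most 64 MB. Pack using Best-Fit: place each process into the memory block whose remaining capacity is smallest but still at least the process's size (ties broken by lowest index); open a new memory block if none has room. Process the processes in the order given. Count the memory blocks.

Put 35 MB in memory block 1; 29 MB remain.
Put 39 MB in memory block 2; 25 MB remain.
Put 42 MB in memory block 3; 22 MB remain.
Put 5 MB in memory block 3; 17 MB remain.
Put 7 MB in memory block 3; 10 MB remain.
Put 6 MB in memory block 3; 4 MB remain.
Put 42 MB in memory block 4; 22 MB remain.
Put 34 MB in memory block 5; 30 MB remain.
Put 35 MB in memory block 6; 29 MB remain.
Put 47 MB in memory block 7; 17 MB remain.
Put 7 MB in memory block 7; 10 MB remain.

7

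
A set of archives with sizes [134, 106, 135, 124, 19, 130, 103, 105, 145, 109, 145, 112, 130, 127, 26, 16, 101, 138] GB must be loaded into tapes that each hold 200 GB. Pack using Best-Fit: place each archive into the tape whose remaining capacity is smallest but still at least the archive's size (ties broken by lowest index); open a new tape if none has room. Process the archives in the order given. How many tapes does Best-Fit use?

Put 134 GB in tape 1; 66 GB remain.
Put 106 GB in tape 2; 94 GB remain.
Put 135 GB in tape 3; 65 GB remain.
Put 124 GB in tape 4; 76 GB remain.
Put 19 GB in tape 3; 46 GB remain.
Put 130 GB in tape 5; 70 GB remain.
Put 103 GB in tape 6; 97 GB remain.
Put 105 GB in tape 7; 95 GB remain.
Put 145 GB in tape 8; 55 GB remain.
Put 109 GB in tape 9; 91 GB remain.
Put 145 GB in tape 10; 55 GB remain.
Put 112 GB in tape 11; 88 GB remain.
Put 130 GB in tape 12; 70 GB remain.
Put 127 GB in tape 13; 73 GB remain.
Put 26 GB in tape 3; 20 GB remain.
Put 16 GB in tape 3; 4 GB remain.
Put 101 GB in tape 14; 99 GB remain.
Put 138 GB in tape 15; 62 GB remain.

15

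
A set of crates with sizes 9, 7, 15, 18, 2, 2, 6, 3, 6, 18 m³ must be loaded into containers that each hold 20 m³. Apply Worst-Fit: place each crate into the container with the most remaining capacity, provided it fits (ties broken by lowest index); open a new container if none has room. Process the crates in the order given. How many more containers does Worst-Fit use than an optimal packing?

0

Worst-Fit: [9,7,2] [15,2] [18] [6,3,6] [18] → 5 containers.
Total size 86 m³; any packing needs at least ⌈86/20⌉ = 5 containers.
So 5 is already optimal.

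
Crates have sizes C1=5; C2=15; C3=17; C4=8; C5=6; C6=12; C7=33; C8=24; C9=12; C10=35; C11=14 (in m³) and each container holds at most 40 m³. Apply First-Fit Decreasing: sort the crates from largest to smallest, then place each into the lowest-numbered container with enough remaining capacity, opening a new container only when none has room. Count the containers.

Sorted descending: 35, 33, 24, 17, 15, 14, 12, 12, 8, 6, 5.
Put 35 m³ in container 1; 5 m³ remain.
Put 33 m³ in container 2; 7 m³ remain.
Put 24 m³ in container 3; 16 m³ remain.
Put 17 m³ in container 4; 23 m³ remain.
Put 15 m³ in container 3; 1 m³ remain.
Put 14 m³ in container 4; 9 m³ remain.
Put 12 m³ in container 5; 28 m³ remain.
Put 12 m³ in container 5; 16 m³ remain.
Put 8 m³ in container 4; 1 m³ remain.
Put 6 m³ in container 2; 1 m³ remain.
Put 5 m³ in container 1; 0 m³ remain.
Final containers: [35,5] [33,6] [24,15] [17,14,8] [12,12].

5 containers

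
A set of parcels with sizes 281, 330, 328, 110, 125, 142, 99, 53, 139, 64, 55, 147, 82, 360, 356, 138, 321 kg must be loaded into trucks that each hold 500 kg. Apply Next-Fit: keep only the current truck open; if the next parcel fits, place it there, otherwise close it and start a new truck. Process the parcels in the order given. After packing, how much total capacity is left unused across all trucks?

Put 281 kg in truck 1; 219 kg remain.
Put 330 kg in truck 2; 170 kg remain.
Put 328 kg in truck 3; 172 kg remain.
Put 110 kg in truck 3; 62 kg remain.
Put 125 kg in truck 4; 375 kg remain.
Put 142 kg in truck 4; 233 kg remain.
Put 99 kg in truck 4; 134 kg remain.
Put 53 kg in truck 4; 81 kg remain.
Put 139 kg in truck 5; 361 kg remain.
Put 64 kg in truck 5; 297 kg remain.
Put 55 kg in truck 5; 242 kg remain.
Put 147 kg in truck 5; 95 kg remain.
Put 82 kg in truck 5; 13 kg remain.
Put 360 kg in truck 6; 140 kg remain.
Put 356 kg in truck 7; 144 kg remain.
Put 138 kg in truck 7; 6 kg remain.
Put 321 kg in truck 8; 179 kg remain.
8 trucks × 500 kg = 4000 kg; used 3130 kg; unused 870 kg.

870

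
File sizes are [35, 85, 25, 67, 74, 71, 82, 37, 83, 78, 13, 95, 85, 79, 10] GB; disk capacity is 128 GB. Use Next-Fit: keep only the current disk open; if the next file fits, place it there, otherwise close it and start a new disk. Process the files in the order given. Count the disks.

disk 1: place 35 GB, 93 GB left
disk 1: place 85 GB, 8 GB left
disk 2: place 25 GB, 103 GB left
disk 2: place 67 GB, 36 GB left
disk 3: place 74 GB, 54 GB left
disk 4: place 71 GB, 57 GB left
disk 5: place 82 GB, 46 GB left
disk 5: place 37 GB, 9 GB left
disk 6: place 83 GB, 45 GB left
disk 7: place 78 GB, 50 GB left
disk 7: place 13 GB, 37 GB left
disk 8: place 95 GB, 33 GB left
disk 9: place 85 GB, 43 GB left
disk 10: place 79 GB, 49 GB left
disk 10: place 10 GB, 39 GB left

10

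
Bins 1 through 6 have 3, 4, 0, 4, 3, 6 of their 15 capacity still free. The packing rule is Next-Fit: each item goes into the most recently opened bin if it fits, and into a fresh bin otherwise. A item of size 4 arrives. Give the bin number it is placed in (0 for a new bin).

Next-Fit only looks at bin 6, which has 6 free.
4 fits there.

6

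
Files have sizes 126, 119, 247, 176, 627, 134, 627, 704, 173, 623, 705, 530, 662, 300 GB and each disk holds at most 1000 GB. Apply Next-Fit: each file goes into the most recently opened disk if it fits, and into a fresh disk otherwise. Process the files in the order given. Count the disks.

8

Put 126 GB in disk 1; 874 GB remain.
Put 119 GB in disk 1; 755 GB remain.
Put 247 GB in disk 1; 508 GB remain.
Put 176 GB in disk 1; 332 GB remain.
Put 627 GB in disk 2; 373 GB remain.
Put 134 GB in disk 2; 239 GB remain.
Put 627 GB in disk 3; 373 GB remain.
Put 704 GB in disk 4; 296 GB remain.
Put 173 GB in disk 4; 123 GB remain.
Put 623 GB in disk 5; 377 GB remain.
Put 705 GB in disk 6; 295 GB remain.
Put 530 GB in disk 7; 470 GB remain.
Put 662 GB in disk 8; 338 GB remain.
Put 300 GB in disk 8; 38 GB remain.
Final disks: [126,119,247,176] [627,134] [627] [704,173] [623] [705] [530] [662,300].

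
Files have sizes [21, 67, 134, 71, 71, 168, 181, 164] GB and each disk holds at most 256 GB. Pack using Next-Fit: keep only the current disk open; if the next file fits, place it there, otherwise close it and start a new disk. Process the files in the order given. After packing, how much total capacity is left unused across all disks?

21 GB → disk 1 (remaining 235 GB)
67 GB → disk 1 (remaining 168 GB)
134 GB → disk 1 (remaining 34 GB)
71 GB → disk 2 (remaining 185 GB)
71 GB → disk 2 (remaining 114 GB)
168 GB → disk 3 (remaining 88 GB)
181 GB → disk 4 (remaining 75 GB)
164 GB → disk 5 (remaining 92 GB)
5 disks × 256 GB = 1280 GB; used 877 GB; unused 403 GB.

403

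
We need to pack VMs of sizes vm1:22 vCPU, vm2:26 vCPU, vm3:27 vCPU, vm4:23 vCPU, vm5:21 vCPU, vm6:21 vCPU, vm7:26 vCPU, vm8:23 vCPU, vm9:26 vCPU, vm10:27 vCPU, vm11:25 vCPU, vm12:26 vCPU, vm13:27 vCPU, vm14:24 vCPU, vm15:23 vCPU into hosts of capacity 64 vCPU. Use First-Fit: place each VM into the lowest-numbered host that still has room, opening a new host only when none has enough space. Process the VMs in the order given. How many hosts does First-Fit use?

8

Put vm1 (22 vCPU) in host 1; 42 vCPU remain.
Put vm2 (26 vCPU) in host 1; 16 vCPU remain.
Put vm3 (27 vCPU) in host 2; 37 vCPU remain.
Put vm4 (23 vCPU) in host 2; 14 vCPU remain.
Put vm5 (21 vCPU) in host 3; 43 vCPU remain.
Put vm6 (21 vCPU) in host 3; 22 vCPU remain.
Put vm7 (26 vCPU) in host 4; 38 vCPU remain.
Put vm8 (23 vCPU) in host 4; 15 vCPU remain.
Put vm9 (26 vCPU) in host 5; 38 vCPU remain.
Put vm10 (27 vCPU) in host 5; 11 vCPU remain.
Put vm11 (25 vCPU) in host 6; 39 vCPU remain.
Put vm12 (26 vCPU) in host 6; 13 vCPU remain.
Put vm13 (27 vCPU) in host 7; 37 vCPU remain.
Put vm14 (24 vCPU) in host 7; 13 vCPU remain.
Put vm15 (23 vCPU) in host 8; 41 vCPU remain.
Final hosts: [22,26] [27,23] [21,21] [26,23] [26,27] [25,26] [27,24] [23].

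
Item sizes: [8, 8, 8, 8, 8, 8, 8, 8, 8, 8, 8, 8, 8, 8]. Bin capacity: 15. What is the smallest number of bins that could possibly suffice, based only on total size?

Total size = 8 + 8 + 8 + 8 + 8 + 8 + 8 + 8 + 8 + 8 + 8 + 8 + 8 + 8 = 112.
⌈112 / 15⌉ = 8.

8 bins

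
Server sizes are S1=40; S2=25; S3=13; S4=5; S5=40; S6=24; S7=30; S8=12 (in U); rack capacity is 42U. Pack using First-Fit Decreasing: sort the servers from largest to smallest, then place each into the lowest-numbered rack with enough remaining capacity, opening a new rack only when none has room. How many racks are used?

Sorted descending: 40, 40, 30, 25, 24, 13, 12, 5.
40U → rack 1 (remaining 2U)
40U → rack 2 (remaining 2U)
30U → rack 3 (remaining 12U)
25U → rack 4 (remaining 17U)
24U → rack 5 (remaining 18U)
13U → rack 4 (remaining 4U)
12U → rack 3 (remaining 0U)
5U → rack 5 (remaining 13U)

5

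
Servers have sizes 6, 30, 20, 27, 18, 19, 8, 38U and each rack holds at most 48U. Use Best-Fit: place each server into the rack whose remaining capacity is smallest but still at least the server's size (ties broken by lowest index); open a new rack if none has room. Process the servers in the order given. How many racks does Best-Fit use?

4

rack 1: place 6U, 42U left
rack 1: place 30U, 12U left
rack 2: place 20U, 28U left
rack 2: place 27U, 1U left
rack 3: place 18U, 30U left
rack 3: place 19U, 11U left
rack 3: place 8U, 3U left
rack 4: place 38U, 10U left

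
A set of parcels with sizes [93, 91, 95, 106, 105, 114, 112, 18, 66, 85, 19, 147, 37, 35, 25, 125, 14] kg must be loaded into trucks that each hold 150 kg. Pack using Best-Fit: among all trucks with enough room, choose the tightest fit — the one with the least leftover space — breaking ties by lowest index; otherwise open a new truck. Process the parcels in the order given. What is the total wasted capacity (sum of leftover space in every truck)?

363

truck 1: place 93 kg, 57 kg left
truck 2: place 91 kg, 59 kg left
truck 3: place 95 kg, 55 kg left
truck 4: place 106 kg, 44 kg left
truck 5: place 105 kg, 45 kg left
truck 6: place 114 kg, 36 kg left
truck 7: place 112 kg, 38 kg left
truck 6: place 18 kg, 18 kg left
truck 8: place 66 kg, 84 kg left
truck 9: place 85 kg, 65 kg left
truck 7: place 19 kg, 19 kg left
truck 10: place 147 kg, 3 kg left
truck 4: place 37 kg, 7 kg left
truck 5: place 35 kg, 10 kg left
truck 3: place 25 kg, 30 kg left
truck 11: place 125 kg, 25 kg left
truck 6: place 14 kg, 4 kg left
11 trucks × 150 kg = 1650 kg; used 1287 kg; unused 363 kg.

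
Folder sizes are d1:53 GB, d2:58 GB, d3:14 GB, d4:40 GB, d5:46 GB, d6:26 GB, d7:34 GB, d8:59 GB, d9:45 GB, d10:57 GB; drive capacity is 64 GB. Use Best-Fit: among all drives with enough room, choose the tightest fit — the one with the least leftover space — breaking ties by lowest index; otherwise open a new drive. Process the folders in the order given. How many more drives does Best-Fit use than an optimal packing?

Best-Fit: [53] [58] [14,40] [46] [26,34] [59] [45] [57] → 8 drives.
8 folders exceed 32 GB (half the capacity), and no two of those can share a drive, so at least 8 drives are needed.
So 8 is already optimal.

0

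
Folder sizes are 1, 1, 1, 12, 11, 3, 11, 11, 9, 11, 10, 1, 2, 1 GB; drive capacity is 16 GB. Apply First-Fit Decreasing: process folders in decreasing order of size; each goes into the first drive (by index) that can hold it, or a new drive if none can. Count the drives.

Sorted descending: 12, 11, 11, 11, 11, 10, 9, 3, 2, 1, 1, 1, 1, 1.
drive 1: place 12 GB, 4 GB left
drive 2: place 11 GB, 5 GB left
drive 3: place 11 GB, 5 GB left
drive 4: place 11 GB, 5 GB left
drive 5: place 11 GB, 5 GB left
drive 6: place 10 GB, 6 GB left
drive 7: place 9 GB, 7 GB left
drive 1: place 3 GB, 1 GB left
drive 2: place 2 GB, 3 GB left
drive 1: place 1 GB, 0 GB left
drive 2: place 1 GB, 2 GB left
drive 2: place 1 GB, 1 GB left
drive 2: place 1 GB, 0 GB left
drive 3: place 1 GB, 4 GB left

7 drives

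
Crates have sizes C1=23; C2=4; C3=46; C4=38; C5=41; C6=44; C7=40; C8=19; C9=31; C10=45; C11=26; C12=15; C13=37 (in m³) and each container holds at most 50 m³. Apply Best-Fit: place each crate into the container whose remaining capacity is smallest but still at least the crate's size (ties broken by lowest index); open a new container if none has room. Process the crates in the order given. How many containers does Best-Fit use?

C1 (23 m³) → container 1 (remaining 27 m³)
C2 (4 m³) → container 1 (remaining 23 m³)
C3 (46 m³) → container 2 (remaining 4 m³)
C4 (38 m³) → container 3 (remaining 12 m³)
C5 (41 m³) → container 4 (remaining 9 m³)
C6 (44 m³) → container 5 (remaining 6 m³)
C7 (40 m³) → container 6 (remaining 10 m³)
C8 (19 m³) → container 1 (remaining 4 m³)
C9 (31 m³) → container 7 (remaining 19 m³)
C10 (45 m³) → container 8 (remaining 5 m³)
C11 (26 m³) → container 9 (remaining 24 m³)
C12 (15 m³) → container 7 (remaining 4 m³)
C13 (37 m³) → container 10 (remaining 13 m³)
Final containers: [23,4,19] [46] [38] [41] [44] [40] [31,15] [45] [26] [37].

10 containers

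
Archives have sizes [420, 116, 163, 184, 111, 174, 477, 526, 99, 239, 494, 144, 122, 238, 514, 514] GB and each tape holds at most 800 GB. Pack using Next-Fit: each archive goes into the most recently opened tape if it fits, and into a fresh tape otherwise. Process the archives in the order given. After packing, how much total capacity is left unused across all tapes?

1865

tape 1: place 420 GB, 380 GB left
tape 1: place 116 GB, 264 GB left
tape 1: place 163 GB, 101 GB left
tape 2: place 184 GB, 616 GB left
tape 2: place 111 GB, 505 GB left
tape 2: place 174 GB, 331 GB left
tape 3: place 477 GB, 323 GB left
tape 4: place 526 GB, 274 GB left
tape 4: place 99 GB, 175 GB left
tape 5: place 239 GB, 561 GB left
tape 5: place 494 GB, 67 GB left
tape 6: place 144 GB, 656 GB left
tape 6: place 122 GB, 534 GB left
tape 6: place 238 GB, 296 GB left
tape 7: place 514 GB, 286 GB left
tape 8: place 514 GB, 286 GB left
8 tapes × 800 GB = 6400 GB; used 4535 GB; unused 1865 GB.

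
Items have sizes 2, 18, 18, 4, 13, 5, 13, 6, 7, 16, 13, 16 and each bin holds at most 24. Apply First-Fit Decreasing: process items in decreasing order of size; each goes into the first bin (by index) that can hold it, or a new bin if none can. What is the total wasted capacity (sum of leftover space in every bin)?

Sorted descending: 18, 18, 16, 16, 13, 13, 13, 7, 6, 5, 4, 2.
18 → bin 1 (remaining 6)
18 → bin 2 (remaining 6)
16 → bin 3 (remaining 8)
16 → bin 4 (remaining 8)
13 → bin 5 (remaining 11)
13 → bin 6 (remaining 11)
13 → bin 7 (remaining 11)
7 → bin 3 (remaining 1)
6 → bin 1 (remaining 0)
5 → bin 2 (remaining 1)
4 → bin 4 (remaining 4)
2 → bin 4 (remaining 2)
7 bins × 24 = 168; used 131; unused 37.

37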